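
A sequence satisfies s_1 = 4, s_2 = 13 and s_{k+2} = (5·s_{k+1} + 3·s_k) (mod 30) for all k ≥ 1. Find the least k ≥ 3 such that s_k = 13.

18

s_1 = 4; s_2 = 13; s_3 = 17; s_4 = 4; s_5 = 11; s_6 = 7; s_7 = 8; s_8 = 1; s_9 = 29; s_{10} = 28; s_{11} = 17; s_{12} = 19; s_{13} = 26; s_{14} = 7; s_{15} = 23; s_{16} = 16; s_{17} = 29; s_{18} = 13; s_{19} = 2; s_{20} = 19; s_{21} = 11; s_{22} = 22; s_{23} = 23; s_{24} = 1; s_{25} = 14; s_{26} = 13; s_{27} = 17.
Since (s_{26}, s_{27}) = (s_2, s_3) = (13, 17) (two consecutive terms determine the rest), the sequence is eventually periodic: after a pre-period of length 1 it cycles with period 24.
The value 13 first appears (with k ≥ 3) at s_{18}.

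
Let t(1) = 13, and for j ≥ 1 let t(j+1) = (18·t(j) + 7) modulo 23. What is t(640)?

11

t(1) = 13,  t(2) = 11,  t(3) = 21,  t(4) = 17,  t(5) = 14,  t(6) = 6,  t(7) = 0,  t(8) = 7,  t(9) = 18,  t(10) = 9,  t(11) = 8,  t(12) = 13.
Since t(12) = t(1) = 13, the sequence is periodic with period 11.
So t(640) = t(1 + ((640-1) mod 11)) = t(2) = 11.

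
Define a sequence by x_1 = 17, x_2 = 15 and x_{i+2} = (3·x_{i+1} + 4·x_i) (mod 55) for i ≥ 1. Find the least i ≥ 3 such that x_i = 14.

Computing terms: x_1 = 17, x_2 = 15, x_3 = 3, x_4 = 14, x_5 = 54, x_6 = 53, x_7 = 45, x_8 = 17, x_9 = 11, x_{10} = 46, x_{11} = 17, x_{12} = 15.
Since (x_{11}, x_{12}) = (x_1, x_2) = (17, 15) (two consecutive terms determine the rest), the sequence is periodic with period 10.
The value 14 first appears (with i ≥ 3) at x_4.

4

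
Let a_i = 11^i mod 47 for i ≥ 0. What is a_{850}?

17

We have a_0 = 1,  a_1 = 11,  a_2 = 27,  a_3 = 15,  a_4 = 24,  a_5 = 29,  a_6 = 37,  a_7 = 31,  a_8 = 12,  a_9 = 38,  a_{10} = 42,  a_{11} = 39,  a_{12} = 6,  a_{13} = 19,  a_{14} = 21,  a_{15} = 43,  a_{16} = 3,  a_{17} = 33,  a_{18} = 34,  a_{19} = 45,  a_{20} = 25,  a_{21} = 40,  a_{22} = 17,  a_{23} = 46,  a_{24} = 36,  a_{25} = 20,  a_{26} = 32,  a_{27} = 23,  a_{28} = 18,  a_{29} = 10,  a_{30} = 16,  a_{31} = 35,  a_{32} = 9,  a_{33} = 5,  a_{34} = 8,  a_{35} = 41,  a_{36} = 28,  a_{37} = 26,  a_{38} = 4,  a_{39} = 44,  a_{40} = 14,  a_{41} = 13,  a_{42} = 2,  a_{43} = 22,  a_{44} = 7,  a_{45} = 30,  a_{46} = 1.
The sequence repeats with period 46.
So a_{850} = a_{0 + ((850-0) mod 46)} = a_{22} = 17.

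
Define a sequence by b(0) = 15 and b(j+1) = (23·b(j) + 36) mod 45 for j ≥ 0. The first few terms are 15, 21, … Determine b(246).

Listing terms: b(0) = 15; b(1) = 21; b(2) = 24; b(3) = 3; b(4) = 15.
Since b(4) = b(0) = 15, the sequence is periodic with period 4.
So b(246) = b(0 + ((246-0) mod 4)) = b(2) = 24.

24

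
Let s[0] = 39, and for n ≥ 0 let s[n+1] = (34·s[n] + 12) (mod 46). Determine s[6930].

s[0] = 39; s[1] = 4; s[2] = 10; s[3] = 30; s[4] = 20; s[5] = 2; s[6] = 34; s[7] = 18; s[8] = 26; s[9] = 22; s[10] = 24; s[11] = 0; s[12] = 12; s[13] = 6; s[14] = 32; s[15] = 42; s[16] = 14; s[17] = 28; s[18] = 44; s[19] = 36; s[20] = 40; s[21] = 38; s[22] = 16; s[23] = 4.
Since s[23] = s[1] = 4, the sequence is eventually periodic: after a pre-period of length 1 it cycles with period 22.
For n ≥ 1, s[n] depends only on (n - 1) mod 22. (6930 - 1) mod 22 = 21, so s[6930] = s[22] = 16.

16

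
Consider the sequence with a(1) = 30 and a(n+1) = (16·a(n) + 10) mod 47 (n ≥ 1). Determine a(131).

Listing terms: a(1) = 30; a(2) = 20; a(3) = 1; a(4) = 26; a(5) = 3; a(6) = 11; a(7) = 45; a(8) = 25; a(9) = 34; a(10) = 37; a(11) = 38; a(12) = 7; a(13) = 28; a(14) = 35; a(15) = 6; a(16) = 12; a(17) = 14; a(18) = 46; a(19) = 41; a(20) = 8; a(21) = 44; a(22) = 9; a(23) = 13; a(24) = 30.
The sequence repeats with period 23.
(131 - 1) mod 23 = 15, so a(131) = a(16) = 12.

12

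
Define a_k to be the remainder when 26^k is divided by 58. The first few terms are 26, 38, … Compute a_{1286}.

42

a_1 = 26, a_2 = 38, a_3 = 2, a_4 = 52, a_5 = 18, a_6 = 4, a_7 = 46, a_8 = 36, a_9 = 8, a_{10} = 34, a_{11} = 14, a_{12} = 16, a_{13} = 10, a_{14} = 28, a_{15} = 32, a_{16} = 20, a_{17} = 56, a_{18} = 6, a_{19} = 40, a_{20} = 54, a_{21} = 12, a_{22} = 22, a_{23} = 50, a_{24} = 24, a_{25} = 44, a_{26} = 42, a_{27} = 48, a_{28} = 30, a_{29} = 26.
The sequence repeats with period 28.
(1286 - 1) mod 28 = 25, so a_{1286} = a_{26} = 42.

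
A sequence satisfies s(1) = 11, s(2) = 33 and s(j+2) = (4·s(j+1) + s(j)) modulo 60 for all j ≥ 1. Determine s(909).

s(1) = 11, s(2) = 33, s(3) = 23, s(4) = 5, s(5) = 43, s(6) = 57, s(7) = 31, s(8) = 1, s(9) = 35, s(10) = 21, s(11) = 59, s(12) = 17, s(13) = 7, s(14) = 45, s(15) = 7, s(16) = 13, s(17) = 59, s(18) = 9, s(19) = 35, s(20) = 29, s(21) = 31, s(22) = 33, s(23) = 43, s(24) = 25, s(25) = 23, s(26) = 57, s(27) = 11, s(28) = 41, s(29) = 55, s(30) = 21, s(31) = 19, s(32) = 37, s(33) = 47, s(34) = 45, s(35) = 47, s(36) = 53, s(37) = 19, s(38) = 9, s(39) = 55, s(40) = 49, s(41) = 11, s(42) = 33.
The sequence repeats with period 40.
So s(909) = s(1 + ((909-1) mod 40)) = s(29) = 55.

55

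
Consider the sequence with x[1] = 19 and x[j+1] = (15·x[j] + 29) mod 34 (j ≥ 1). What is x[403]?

13

x[1] = 19,  x[2] = 8,  x[3] = 13,  x[4] = 20,  x[5] = 23,  x[6] = 0,  x[7] = 29,  x[8] = 22,  x[9] = 19.
Since x[9] = x[1] = 19, the sequence is periodic with period 8.
(403 - 1) mod 8 = 2, so x[403] = x[3] = 13.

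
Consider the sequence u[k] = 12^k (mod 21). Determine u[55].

12

Computing terms: u[1] = 12,  u[2] = 18,  u[3] = 6,  u[4] = 9,  u[5] = 3,  u[6] = 15,  u[7] = 12.
The sequence repeats with period 6.
So u[55] = u[1 + ((55-1) mod 6)] = u[1] = 12.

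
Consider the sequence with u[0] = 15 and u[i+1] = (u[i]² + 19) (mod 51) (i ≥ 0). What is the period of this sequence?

Computing terms: u[0] = 15,  u[1] = 40,  u[2] = 38,  u[3] = 35,  u[4] = 20,  u[5] = 11,  u[6] = 38.
Since u[6] = u[2] = 38, the sequence is eventually periodic: after a pre-period of length 2 it cycles with period 4.

4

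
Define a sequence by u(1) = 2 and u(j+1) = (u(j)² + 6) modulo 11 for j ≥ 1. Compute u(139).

u(1) = 2, u(2) = 10, u(3) = 7, u(4) = 0, u(5) = 6, u(6) = 9, u(7) = 10.
Since u(7) = u(2) = 10, the sequence is eventually periodic: after a pre-period of length 1 it cycles with period 5.
For j ≥ 2, u(j) depends only on (j - 2) mod 5. (139 - 2) mod 5 = 2, so u(139) = u(4) = 0.

0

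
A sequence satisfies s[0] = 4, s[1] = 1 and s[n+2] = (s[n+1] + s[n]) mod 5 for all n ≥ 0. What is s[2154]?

4

Computing terms: s[0] = 4,  s[1] = 1,  s[2] = 0,  s[3] = 1,  s[4] = 1,  s[5] = 2,  s[6] = 3,  s[7] = 0,  s[8] = 3,  s[9] = 3,  s[10] = 1,  s[11] = 4,  s[12] = 0,  s[13] = 4,  s[14] = 4,  s[15] = 3,  s[16] = 2,  s[17] = 0,  s[18] = 2,  s[19] = 2,  s[20] = 4,  s[21] = 1.
The sequence repeats with period 20.
(2154 - 0) mod 20 = 14, so s[2154] = s[14] = 4.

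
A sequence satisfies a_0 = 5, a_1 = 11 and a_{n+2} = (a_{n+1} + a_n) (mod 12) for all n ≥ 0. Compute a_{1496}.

8

We have a_0 = 5,  a_1 = 11,  a_2 = 4,  a_3 = 3,  a_4 = 7,  a_5 = 10,  a_6 = 5,  a_7 = 3,  a_8 = 8,  a_9 = 11,  a_{10} = 7,  a_{11} = 6,  a_{12} = 1,  a_{13} = 7,  a_{14} = 8,  a_{15} = 3,  a_{16} = 11,  a_{17} = 2,  a_{18} = 1,  a_{19} = 3,  a_{20} = 4,  a_{21} = 7,  a_{22} = 11,  a_{23} = 6,  a_{24} = 5,  a_{25} = 11.
The sequence repeats with period 24.
So a_{1496} = a_{0 + ((1496-0) mod 24)} = a_8 = 8.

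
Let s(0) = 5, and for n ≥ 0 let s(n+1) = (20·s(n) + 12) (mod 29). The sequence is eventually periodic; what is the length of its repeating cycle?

7

Listing terms: s(0) = 5, s(1) = 25, s(2) = 19, s(3) = 15, s(4) = 22, s(5) = 17, s(6) = 4, s(7) = 5.
Since s(7) = s(0) = 5, the sequence is periodic with period 7.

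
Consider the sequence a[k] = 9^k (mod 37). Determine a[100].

9

We have a[1] = 9,  a[2] = 7,  a[3] = 26,  a[4] = 12,  a[5] = 34,  a[6] = 10,  a[7] = 16,  a[8] = 33,  a[9] = 1,  a[10] = 9.
Since a[10] = a[1] = 9, the sequence is periodic with period 9.
So a[100] = a[1 + ((100-1) mod 9)] = a[1] = 9.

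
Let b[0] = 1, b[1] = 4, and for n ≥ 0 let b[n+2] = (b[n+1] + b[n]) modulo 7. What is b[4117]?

Listing terms: b[0] = 1; b[1] = 4; b[2] = 5; b[3] = 2; b[4] = 0; b[5] = 2; b[6] = 2; b[7] = 4; b[8] = 6; b[9] = 3; b[10] = 2; b[11] = 5; b[12] = 0; b[13] = 5; b[14] = 5; b[15] = 3; b[16] = 1; b[17] = 4.
The sequence repeats with period 16.
(4117 - 0) mod 16 = 5, so b[4117] = b[5] = 2.

2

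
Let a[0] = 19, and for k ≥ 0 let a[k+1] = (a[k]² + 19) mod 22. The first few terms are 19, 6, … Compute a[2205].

a[0] = 19, a[1] = 6, a[2] = 11, a[3] = 8, a[4] = 17, a[5] = 0, a[6] = 19.
The sequence repeats with period 6.
(2205 - 0) mod 6 = 3, so a[2205] = a[3] = 8.

8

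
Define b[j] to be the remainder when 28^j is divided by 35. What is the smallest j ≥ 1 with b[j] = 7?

3

b[0] = 1, b[1] = 28, b[2] = 14, b[3] = 7, b[4] = 21, b[5] = 28.
Since b[5] = b[1] = 28, the sequence is eventually periodic: after a pre-period of length 1 it cycles with period 4.
The value 7 first appears (with j ≥ 1) at b[3].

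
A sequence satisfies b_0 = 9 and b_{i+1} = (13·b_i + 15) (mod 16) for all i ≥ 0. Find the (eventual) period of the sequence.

We have b_0 = 9,  b_1 = 4,  b_2 = 3,  b_3 = 6,  b_4 = 13,  b_5 = 8,  b_6 = 7,  b_7 = 10,  b_8 = 1,  b_9 = 12,  b_{10} = 11,  b_{11} = 14,  b_{12} = 5,  b_{13} = 0,  b_{14} = 15,  b_{15} = 2,  b_{16} = 9.
Since b_{16} = b_0 = 9, the sequence is periodic with period 16.

16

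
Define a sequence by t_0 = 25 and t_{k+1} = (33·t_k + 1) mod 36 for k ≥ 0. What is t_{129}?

34

Computing terms: t_0 = 25,  t_1 = 34,  t_2 = 7,  t_3 = 16,  t_4 = 25.
The sequence repeats with period 4.
So t_{129} = t_{0 + ((129-0) mod 4)} = t_1 = 34.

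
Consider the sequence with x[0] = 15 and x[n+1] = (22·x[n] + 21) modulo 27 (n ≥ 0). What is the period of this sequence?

9

Listing terms: x[0] = 15,  x[1] = 0,  x[2] = 21,  x[3] = 24,  x[4] = 9,  x[5] = 3,  x[6] = 6,  x[7] = 18,  x[8] = 12,  x[9] = 15.
The sequence repeats with period 9.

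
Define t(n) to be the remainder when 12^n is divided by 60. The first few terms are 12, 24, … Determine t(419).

48

Computing terms: t(1) = 12; t(2) = 24; t(3) = 48; t(4) = 36; t(5) = 12.
Since t(5) = t(1) = 12, the sequence is periodic with period 4.
(419 - 1) mod 4 = 2, so t(419) = t(3) = 48.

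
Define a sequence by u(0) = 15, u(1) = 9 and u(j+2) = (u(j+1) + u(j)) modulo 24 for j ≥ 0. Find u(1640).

0

Listing terms: u(0) = 15; u(1) = 9; u(2) = 0; u(3) = 9; u(4) = 9; u(5) = 18; u(6) = 3; u(7) = 21; u(8) = 0; u(9) = 21; u(10) = 21; u(11) = 18; u(12) = 15; u(13) = 9.
Since (u(12), u(13)) = (u(0), u(1)) = (15, 9) (two consecutive terms determine the rest), the sequence is periodic with period 12.
(1640 - 0) mod 12 = 8, so u(1640) = u(8) = 0.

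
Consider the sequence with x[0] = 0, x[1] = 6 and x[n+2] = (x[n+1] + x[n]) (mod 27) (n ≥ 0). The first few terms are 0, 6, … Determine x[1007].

6

Listing terms: x[0] = 0, x[1] = 6, x[2] = 6, x[3] = 12, x[4] = 18, x[5] = 3, x[6] = 21, x[7] = 24, x[8] = 18, x[9] = 15, x[10] = 6, x[11] = 21, x[12] = 0, x[13] = 21, x[14] = 21, x[15] = 15, x[16] = 9, x[17] = 24, x[18] = 6, x[19] = 3, x[20] = 9, x[21] = 12, x[22] = 21, x[23] = 6, x[24] = 0, x[25] = 6.
Since (x[24], x[25]) = (x[0], x[1]) = (0, 6) (two consecutive terms determine the rest), the sequence is periodic with period 24.
(1007 - 0) mod 24 = 23, so x[1007] = x[23] = 6.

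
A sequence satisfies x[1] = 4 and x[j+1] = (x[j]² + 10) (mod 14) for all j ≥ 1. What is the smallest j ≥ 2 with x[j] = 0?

x[1] = 4, x[2] = 12, x[3] = 0, x[4] = 10, x[5] = 12.
Since x[5] = x[2] = 12, the sequence is eventually periodic: after a pre-period of length 1 it cycles with period 3.
The value 0 first appears (with j ≥ 2) at x[3].

3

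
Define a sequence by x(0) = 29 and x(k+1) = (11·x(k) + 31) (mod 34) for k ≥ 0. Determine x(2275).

Listing terms: x(0) = 29,  x(1) = 10,  x(2) = 5,  x(3) = 18,  x(4) = 25,  x(5) = 0,  x(6) = 31,  x(7) = 32,  x(8) = 9,  x(9) = 28,  x(10) = 33,  x(11) = 20,  x(12) = 13,  x(13) = 4,  x(14) = 7,  x(15) = 6,  x(16) = 29.
Since x(16) = x(0) = 29, the sequence is periodic with period 16.
So x(2275) = x(0 + ((2275-0) mod 16)) = x(3) = 18.

18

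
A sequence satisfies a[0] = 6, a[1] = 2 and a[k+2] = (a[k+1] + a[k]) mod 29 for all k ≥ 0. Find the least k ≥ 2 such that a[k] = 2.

a[0] = 6, a[1] = 2, a[2] = 8, a[3] = 10, a[4] = 18, a[5] = 28, a[6] = 17, a[7] = 16, a[8] = 4, a[9] = 20, a[10] = 24, a[11] = 15, a[12] = 10, a[13] = 25, a[14] = 6, a[15] = 2.
The sequence repeats with period 14.
The value 2 next appears (with k ≥ 2) at a[15].

15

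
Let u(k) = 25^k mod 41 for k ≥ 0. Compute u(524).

18

u(0) = 1, u(1) = 25, u(2) = 10, u(3) = 4, u(4) = 18, u(5) = 40, u(6) = 16, u(7) = 31, u(8) = 37, u(9) = 23, u(10) = 1.
Since u(10) = u(0) = 1, the sequence is periodic with period 10.
So u(524) = u(0 + ((524-0) mod 10)) = u(4) = 18.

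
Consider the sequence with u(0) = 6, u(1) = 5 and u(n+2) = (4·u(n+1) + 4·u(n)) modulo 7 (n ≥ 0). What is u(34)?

1

u(0) = 6,  u(1) = 5,  u(2) = 2,  u(3) = 0,  u(4) = 1,  u(5) = 4,  u(6) = 6,  u(7) = 5.
The sequence repeats with period 6.
So u(34) = u(0 + ((34-0) mod 6)) = u(4) = 1.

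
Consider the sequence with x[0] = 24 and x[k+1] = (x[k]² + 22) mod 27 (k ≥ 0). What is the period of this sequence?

x[0] = 24, x[1] = 4, x[2] = 11, x[3] = 8, x[4] = 5, x[5] = 20, x[6] = 17, x[7] = 14, x[8] = 2, x[9] = 26, x[10] = 23, x[11] = 11.
Since x[11] = x[2] = 11, the sequence is eventually periodic: after a pre-period of length 2 it cycles with period 9.

9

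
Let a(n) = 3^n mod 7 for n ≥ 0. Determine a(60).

1

We have a(0) = 1, a(1) = 3, a(2) = 2, a(3) = 6, a(4) = 4, a(5) = 5, a(6) = 1.
Since a(6) = a(0) = 1, the sequence is periodic with period 6.
So a(60) = a(0 + ((60-0) mod 6)) = a(0) = 1.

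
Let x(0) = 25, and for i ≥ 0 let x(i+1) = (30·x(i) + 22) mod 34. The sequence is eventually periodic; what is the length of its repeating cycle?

4

x(0) = 25,  x(1) = 24,  x(2) = 28,  x(3) = 12,  x(4) = 8,  x(5) = 24.
Since x(5) = x(1) = 24, the sequence is eventually periodic: after a pre-period of length 1 it cycles with period 4.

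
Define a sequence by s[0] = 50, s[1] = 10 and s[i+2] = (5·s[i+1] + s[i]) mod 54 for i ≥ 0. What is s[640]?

We have s[0] = 50, s[1] = 10, s[2] = 46, s[3] = 24, s[4] = 4, s[5] = 44, s[6] = 8, s[7] = 30, s[8] = 50, s[9] = 10.
The sequence repeats with period 8.
So s[640] = s[0 + ((640-0) mod 8)] = s[0] = 50.

50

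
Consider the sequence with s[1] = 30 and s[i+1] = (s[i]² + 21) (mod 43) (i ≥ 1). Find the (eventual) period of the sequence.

5

Listing terms: s[1] = 30; s[2] = 18; s[3] = 1; s[4] = 22; s[5] = 32; s[6] = 13; s[7] = 18.
Since s[7] = s[2] = 18, the sequence is eventually periodic: after a pre-period of length 1 it cycles with period 5.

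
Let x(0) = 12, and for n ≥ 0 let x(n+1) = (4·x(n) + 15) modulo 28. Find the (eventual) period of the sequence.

3

We have x(0) = 12; x(1) = 7; x(2) = 15; x(3) = 19; x(4) = 7.
Since x(4) = x(1) = 7, the sequence is eventually periodic: after a pre-period of length 1 it cycles with period 3.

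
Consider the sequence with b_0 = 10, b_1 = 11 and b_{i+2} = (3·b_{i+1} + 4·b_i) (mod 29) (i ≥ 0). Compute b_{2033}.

Computing terms: b_0 = 10,  b_1 = 11,  b_2 = 15,  b_3 = 2,  b_4 = 8,  b_5 = 3,  b_6 = 12,  b_7 = 19,  b_8 = 18,  b_9 = 14,  b_{10} = 27,  b_{11} = 21,  b_{12} = 26,  b_{13} = 17,  b_{14} = 10,  b_{15} = 11.
The sequence repeats with period 14.
So b_{2033} = b_{0 + ((2033-0) mod 14)} = b_3 = 2.

2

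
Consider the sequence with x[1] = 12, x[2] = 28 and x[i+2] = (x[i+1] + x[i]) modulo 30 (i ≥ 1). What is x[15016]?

4

x[1] = 12, x[2] = 28, x[3] = 10, x[4] = 8, x[5] = 18, x[6] = 26, x[7] = 14, x[8] = 10, x[9] = 24, x[10] = 4, x[11] = 28, x[12] = 2, x[13] = 0, x[14] = 2, x[15] = 2, x[16] = 4, x[17] = 6, x[18] = 10, x[19] = 16, x[20] = 26, x[21] = 12, x[22] = 8, x[23] = 20, x[24] = 28, x[25] = 18, x[26] = 16, x[27] = 4, x[28] = 20, x[29] = 24, x[30] = 14, x[31] = 8, x[32] = 22, x[33] = 0, x[34] = 22, x[35] = 22, x[36] = 14, x[37] = 6, x[38] = 20, x[39] = 26, x[40] = 16, x[41] = 12, x[42] = 28.
The sequence repeats with period 40.
(15016 - 1) mod 40 = 15, so x[15016] = x[16] = 4.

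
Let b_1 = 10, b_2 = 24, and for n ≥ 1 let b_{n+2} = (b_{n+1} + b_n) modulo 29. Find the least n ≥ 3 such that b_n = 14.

14

b_1 = 10; b_2 = 24; b_3 = 5; b_4 = 0; b_5 = 5; b_6 = 5; b_7 = 10; b_8 = 15; b_9 = 25; b_{10} = 11; b_{11} = 7; b_{12} = 18; b_{13} = 25; b_{14} = 14; b_{15} = 10; b_{16} = 24.
The sequence repeats with period 14.
The value 14 first appears (with n ≥ 3) at b_{14}.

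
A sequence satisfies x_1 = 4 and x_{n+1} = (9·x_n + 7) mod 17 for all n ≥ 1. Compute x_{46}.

Computing terms: x_1 = 4,  x_2 = 9,  x_3 = 3,  x_4 = 0,  x_5 = 7,  x_6 = 2,  x_7 = 8,  x_8 = 11,  x_9 = 4.
Since x_9 = x_1 = 4, the sequence is periodic with period 8.
So x_{46} = x_{1 + ((46-1) mod 8)} = x_6 = 2.

2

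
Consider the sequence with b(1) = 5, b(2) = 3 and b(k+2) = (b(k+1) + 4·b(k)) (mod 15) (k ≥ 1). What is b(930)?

12

b(1) = 5,  b(2) = 3,  b(3) = 8,  b(4) = 5,  b(5) = 7,  b(6) = 12,  b(7) = 10,  b(8) = 13,  b(9) = 8,  b(10) = 0,  b(11) = 2,  b(12) = 2,  b(13) = 10,  b(14) = 3,  b(15) = 13,  b(16) = 10,  b(17) = 2,  b(18) = 12,  b(19) = 5,  b(20) = 8,  b(21) = 13,  b(22) = 0,  b(23) = 7,  b(24) = 7,  b(25) = 5,  b(26) = 3.
The sequence repeats with period 24.
(930 - 1) mod 24 = 17, so b(930) = b(18) = 12.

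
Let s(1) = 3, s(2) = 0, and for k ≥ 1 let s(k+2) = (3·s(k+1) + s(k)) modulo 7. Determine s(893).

5

We have s(1) = 3; s(2) = 0; s(3) = 3; s(4) = 2; s(5) = 2; s(6) = 1; s(7) = 5; s(8) = 2; s(9) = 4; s(10) = 0; s(11) = 4; s(12) = 5; s(13) = 5; s(14) = 6; s(15) = 2; s(16) = 5; s(17) = 3; s(18) = 0.
Since (s(17), s(18)) = (s(1), s(2)) = (3, 0) (two consecutive terms determine the rest), the sequence is periodic with period 16.
(893 - 1) mod 16 = 12, so s(893) = s(13) = 5.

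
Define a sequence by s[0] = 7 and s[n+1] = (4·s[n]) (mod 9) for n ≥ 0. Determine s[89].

s[0] = 7, s[1] = 1, s[2] = 4, s[3] = 7.
Since s[3] = s[0] = 7, the sequence is periodic with period 3.
So s[89] = s[0 + ((89-0) mod 3)] = s[2] = 4.

4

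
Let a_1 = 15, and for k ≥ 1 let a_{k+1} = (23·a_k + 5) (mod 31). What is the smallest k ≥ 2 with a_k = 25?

Computing terms: a_1 = 15; a_2 = 9; a_3 = 26; a_4 = 14; a_5 = 17; a_6 = 24; a_7 = 30; a_8 = 13; a_9 = 25; a_{10} = 22; a_{11} = 15.
Since a_{11} = a_1 = 15, the sequence is periodic with period 10.
The value 25 first appears (with k ≥ 2) at a_9.

9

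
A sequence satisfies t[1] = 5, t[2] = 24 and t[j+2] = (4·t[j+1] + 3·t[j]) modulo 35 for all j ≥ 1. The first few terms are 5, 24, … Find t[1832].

Computing terms: t[1] = 5; t[2] = 24; t[3] = 6; t[4] = 26; t[5] = 17; t[6] = 6; t[7] = 5; t[8] = 3; t[9] = 27; t[10] = 12; t[11] = 24; t[12] = 27; t[13] = 5; t[14] = 31; t[15] = 34; t[16] = 19; t[17] = 3; t[18] = 34; t[19] = 5; t[20] = 17; t[21] = 13; t[22] = 33; t[23] = 31; t[24] = 13; t[25] = 5; t[26] = 24.
The sequence repeats with period 24.
So t[1832] = t[1 + ((1832-1) mod 24)] = t[8] = 3.

3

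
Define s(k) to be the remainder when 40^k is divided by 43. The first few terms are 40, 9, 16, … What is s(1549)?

s(1) = 40, s(2) = 9, s(3) = 16, s(4) = 38, s(5) = 15, s(6) = 41, s(7) = 6, s(8) = 25, s(9) = 11, s(10) = 10, s(11) = 13, s(12) = 4, s(13) = 31, s(14) = 36, s(15) = 21, s(16) = 23, s(17) = 17, s(18) = 35, s(19) = 24, s(20) = 14, s(21) = 1, s(22) = 40.
The sequence repeats with period 21.
So s(1549) = s(1 + ((1549-1) mod 21)) = s(16) = 23.

23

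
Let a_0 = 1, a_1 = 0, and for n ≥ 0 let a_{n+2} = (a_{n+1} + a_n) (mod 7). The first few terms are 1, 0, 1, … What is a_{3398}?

5

Computing terms: a_0 = 1; a_1 = 0; a_2 = 1; a_3 = 1; a_4 = 2; a_5 = 3; a_6 = 5; a_7 = 1; a_8 = 6; a_9 = 0; a_{10} = 6; a_{11} = 6; a_{12} = 5; a_{13} = 4; a_{14} = 2; a_{15} = 6; a_{16} = 1; a_{17} = 0.
Since (a_{16}, a_{17}) = (a_0, a_1) = (1, 0) (two consecutive terms determine the rest), the sequence is periodic with period 16.
So a_{3398} = a_{0 + ((3398-0) mod 16)} = a_6 = 5.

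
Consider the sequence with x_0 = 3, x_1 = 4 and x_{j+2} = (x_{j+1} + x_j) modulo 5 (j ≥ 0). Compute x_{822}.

2

Computing terms: x_0 = 3,  x_1 = 4,  x_2 = 2,  x_3 = 1,  x_4 = 3,  x_5 = 4.
Since (x_4, x_5) = (x_0, x_1) = (3, 4) (two consecutive terms determine the rest), the sequence is periodic with period 4.
(822 - 0) mod 4 = 2, so x_{822} = x_2 = 2.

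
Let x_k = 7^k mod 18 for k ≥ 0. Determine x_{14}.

13

We have x_0 = 1, x_1 = 7, x_2 = 13, x_3 = 1.
The sequence repeats with period 3.
(14 - 0) mod 3 = 2, so x_{14} = x_2 = 13.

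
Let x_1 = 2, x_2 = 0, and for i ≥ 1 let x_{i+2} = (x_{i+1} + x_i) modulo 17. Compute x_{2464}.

6

x_1 = 2,  x_2 = 0,  x_3 = 2,  x_4 = 2,  x_5 = 4,  x_6 = 6,  x_7 = 10,  x_8 = 16,  x_9 = 9,  x_{10} = 8,  x_{11} = 0,  x_{12} = 8,  x_{13} = 8,  x_{14} = 16,  x_{15} = 7,  x_{16} = 6,  x_{17} = 13,  x_{18} = 2,  x_{19} = 15,  x_{20} = 0,  x_{21} = 15,  x_{22} = 15,  x_{23} = 13,  x_{24} = 11,  x_{25} = 7,  x_{26} = 1,  x_{27} = 8,  x_{28} = 9,  x_{29} = 0,  x_{30} = 9,  x_{31} = 9,  x_{32} = 1,  x_{33} = 10,  x_{34} = 11,  x_{35} = 4,  x_{36} = 15,  x_{37} = 2,  x_{38} = 0.
Since (x_{37}, x_{38}) = (x_1, x_2) = (2, 0) (two consecutive terms determine the rest), the sequence is periodic with period 36.
So x_{2464} = x_{1 + ((2464-1) mod 36)} = x_{16} = 6.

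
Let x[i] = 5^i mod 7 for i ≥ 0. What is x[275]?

3

We have x[0] = 1, x[1] = 5, x[2] = 4, x[3] = 6, x[4] = 2, x[5] = 3, x[6] = 1.
The sequence repeats with period 6.
(275 - 0) mod 6 = 5, so x[275] = x[5] = 3.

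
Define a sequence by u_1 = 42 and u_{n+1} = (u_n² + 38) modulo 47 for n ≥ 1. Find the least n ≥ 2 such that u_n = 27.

5

Listing terms: u_1 = 42, u_2 = 16, u_3 = 12, u_4 = 41, u_5 = 27, u_6 = 15, u_7 = 28, u_8 = 23, u_9 = 3, u_{10} = 0, u_{11} = 38, u_{12} = 25, u_{13} = 5, u_{14} = 16.
Since u_{14} = u_2 = 16, the sequence is eventually periodic: after a pre-period of length 1 it cycles with period 12.
The value 27 first appears (with n ≥ 2) at u_5.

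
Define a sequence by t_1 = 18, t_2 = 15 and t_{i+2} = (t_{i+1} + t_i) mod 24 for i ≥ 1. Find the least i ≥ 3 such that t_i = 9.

t_1 = 18,  t_2 = 15,  t_3 = 9,  t_4 = 0,  t_5 = 9,  t_6 = 9,  t_7 = 18,  t_8 = 3,  t_9 = 21,  t_{10} = 0,  t_{11} = 21,  t_{12} = 21,  t_{13} = 18,  t_{14} = 15.
The sequence repeats with period 12.
The value 9 first appears (with i ≥ 3) at t_3.

3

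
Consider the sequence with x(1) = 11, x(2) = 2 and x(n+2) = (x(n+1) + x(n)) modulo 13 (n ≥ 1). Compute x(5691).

Computing terms: x(1) = 11,  x(2) = 2,  x(3) = 0,  x(4) = 2,  x(5) = 2,  x(6) = 4,  x(7) = 6,  x(8) = 10,  x(9) = 3,  x(10) = 0,  x(11) = 3,  x(12) = 3,  x(13) = 6,  x(14) = 9,  x(15) = 2,  x(16) = 11,  x(17) = 0,  x(18) = 11,  x(19) = 11,  x(20) = 9,  x(21) = 7,  x(22) = 3,  x(23) = 10,  x(24) = 0,  x(25) = 10,  x(26) = 10,  x(27) = 7,  x(28) = 4,  x(29) = 11,  x(30) = 2.
The sequence repeats with period 28.
So x(5691) = x(1 + ((5691-1) mod 28)) = x(7) = 6.

6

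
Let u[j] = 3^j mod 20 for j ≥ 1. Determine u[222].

9

Listing terms: u[1] = 3, u[2] = 9, u[3] = 7, u[4] = 1, u[5] = 3.
Since u[5] = u[1] = 3, the sequence is periodic with period 4.
(222 - 1) mod 4 = 1, so u[222] = u[2] = 9.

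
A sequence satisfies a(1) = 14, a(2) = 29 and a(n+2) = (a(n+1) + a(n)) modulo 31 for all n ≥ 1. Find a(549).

Computing terms: a(1) = 14,  a(2) = 29,  a(3) = 12,  a(4) = 10,  a(5) = 22,  a(6) = 1,  a(7) = 23,  a(8) = 24,  a(9) = 16,  a(10) = 9,  a(11) = 25,  a(12) = 3,  a(13) = 28,  a(14) = 0,  a(15) = 28,  a(16) = 28,  a(17) = 25,  a(18) = 22,  a(19) = 16,  a(20) = 7,  a(21) = 23,  a(22) = 30,  a(23) = 22,  a(24) = 21,  a(25) = 12,  a(26) = 2,  a(27) = 14,  a(28) = 16,  a(29) = 30,  a(30) = 15,  a(31) = 14,  a(32) = 29.
Since (a(31), a(32)) = (a(1), a(2)) = (14, 29) (two consecutive terms determine the rest), the sequence is periodic with period 30.
(549 - 1) mod 30 = 8, so a(549) = a(9) = 16.

16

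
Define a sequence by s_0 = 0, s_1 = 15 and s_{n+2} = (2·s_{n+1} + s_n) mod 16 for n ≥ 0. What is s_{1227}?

Listing terms: s_0 = 0,  s_1 = 15,  s_2 = 14,  s_3 = 11,  s_4 = 4,  s_5 = 3,  s_6 = 10,  s_7 = 7,  s_8 = 8,  s_9 = 7,  s_{10} = 6,  s_{11} = 3,  s_{12} = 12,  s_{13} = 11,  s_{14} = 2,  s_{15} = 15,  s_{16} = 0,  s_{17} = 15.
Since (s_{16}, s_{17}) = (s_0, s_1) = (0, 15) (two consecutive terms determine the rest), the sequence is periodic with period 16.
So s_{1227} = s_{0 + ((1227-0) mod 16)} = s_{11} = 3.

3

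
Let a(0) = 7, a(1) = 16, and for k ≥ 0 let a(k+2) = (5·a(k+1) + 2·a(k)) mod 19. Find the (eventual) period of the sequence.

45

a(0) = 7,  a(1) = 16,  a(2) = 18,  a(3) = 8,  a(4) = 0,  a(5) = 16,  a(6) = 4,  a(7) = 14,  a(8) = 2,  a(9) = 0,  a(10) = 4,  a(11) = 1,  a(12) = 13,  a(13) = 10,  a(14) = 0,  a(15) = 1,  a(16) = 5,  a(17) = 8,  a(18) = 12,  a(19) = 0,  a(20) = 5,  a(21) = 6,  a(22) = 2,  a(23) = 3,  a(24) = 0,  a(25) = 6,  a(26) = 11,  a(27) = 10,  a(28) = 15,  a(29) = 0,  a(30) = 11,  a(31) = 17,  a(32) = 12,  a(33) = 18,  a(34) = 0,  a(35) = 17,  a(36) = 9,  a(37) = 3,  a(38) = 14,  a(39) = 0,  a(40) = 9,  a(41) = 7,  a(42) = 15,  a(43) = 13,  a(44) = 0,  a(45) = 7,  a(46) = 16.
The sequence repeats with period 45.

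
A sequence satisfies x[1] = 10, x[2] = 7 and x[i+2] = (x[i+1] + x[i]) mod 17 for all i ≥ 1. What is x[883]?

x[1] = 10; x[2] = 7; x[3] = 0; x[4] = 7; x[5] = 7; x[6] = 14; x[7] = 4; x[8] = 1; x[9] = 5; x[10] = 6; x[11] = 11; x[12] = 0; x[13] = 11; x[14] = 11; x[15] = 5; x[16] = 16; x[17] = 4; x[18] = 3; x[19] = 7; x[20] = 10; x[21] = 0; x[22] = 10; x[23] = 10; x[24] = 3; x[25] = 13; x[26] = 16; x[27] = 12; x[28] = 11; x[29] = 6; x[30] = 0; x[31] = 6; x[32] = 6; x[33] = 12; x[34] = 1; x[35] = 13; x[36] = 14; x[37] = 10; x[38] = 7.
Since (x[37], x[38]) = (x[1], x[2]) = (10, 7) (two consecutive terms determine the rest), the sequence is periodic with period 36.
So x[883] = x[1 + ((883-1) mod 36)] = x[19] = 7.

7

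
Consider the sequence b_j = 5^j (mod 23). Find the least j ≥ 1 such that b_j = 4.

4

b_0 = 1; b_1 = 5; b_2 = 2; b_3 = 10; b_4 = 4; b_5 = 20; b_6 = 8; b_7 = 17; b_8 = 16; b_9 = 11; b_{10} = 9; b_{11} = 22; b_{12} = 18; b_{13} = 21; b_{14} = 13; b_{15} = 19; b_{16} = 3; b_{17} = 15; b_{18} = 6; b_{19} = 7; b_{20} = 12; b_{21} = 14; b_{22} = 1.
Since b_{22} = b_0 = 1, the sequence is periodic with period 22.
The value 4 first appears (with j ≥ 1) at b_4.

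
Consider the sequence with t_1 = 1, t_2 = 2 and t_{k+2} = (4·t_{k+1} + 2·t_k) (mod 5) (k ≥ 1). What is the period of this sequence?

Listing terms: t_1 = 1, t_2 = 2, t_3 = 0, t_4 = 4, t_5 = 1, t_6 = 2.
Since (t_5, t_6) = (t_1, t_2) = (1, 2) (two consecutive terms determine the rest), the sequence is periodic with period 4.

4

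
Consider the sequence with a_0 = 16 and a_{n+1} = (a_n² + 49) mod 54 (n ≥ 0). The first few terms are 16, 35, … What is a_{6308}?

a_0 = 16; a_1 = 35; a_2 = 32; a_3 = 47; a_4 = 44; a_5 = 41; a_6 = 2; a_7 = 53; a_8 = 50; a_9 = 11; a_{10} = 8; a_{11} = 5; a_{12} = 20; a_{13} = 17; a_{14} = 14; a_{15} = 29; a_{16} = 26; a_{17} = 23; a_{18} = 38; a_{19} = 35.
Since a_{19} = a_1 = 35, the sequence is eventually periodic: after a pre-period of length 1 it cycles with period 18.
For n ≥ 1, a_n depends only on (n - 1) mod 18. (6308 - 1) mod 18 = 7, so a_{6308} = a_8 = 50.

50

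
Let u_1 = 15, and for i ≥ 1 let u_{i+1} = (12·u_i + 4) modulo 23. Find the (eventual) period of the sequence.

We have u_1 = 15, u_2 = 0, u_3 = 4, u_4 = 6, u_5 = 7, u_6 = 19, u_7 = 2, u_8 = 5, u_9 = 18, u_{10} = 13, u_{11} = 22, u_{12} = 15.
The sequence repeats with period 11.

11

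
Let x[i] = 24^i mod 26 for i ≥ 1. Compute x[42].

12

Computing terms: x[1] = 24,  x[2] = 4,  x[3] = 18,  x[4] = 16,  x[5] = 20,  x[6] = 12,  x[7] = 2,  x[8] = 22,  x[9] = 8,  x[10] = 10,  x[11] = 6,  x[12] = 14,  x[13] = 24.
Since x[13] = x[1] = 24, the sequence is periodic with period 12.
So x[42] = x[1 + ((42-1) mod 12)] = x[6] = 12.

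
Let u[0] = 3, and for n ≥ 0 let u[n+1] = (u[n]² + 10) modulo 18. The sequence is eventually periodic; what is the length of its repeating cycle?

3

Computing terms: u[0] = 3, u[1] = 1, u[2] = 11, u[3] = 5, u[4] = 17, u[5] = 11.
Since u[5] = u[2] = 11, the sequence is eventually periodic: after a pre-period of length 2 it cycles with period 3.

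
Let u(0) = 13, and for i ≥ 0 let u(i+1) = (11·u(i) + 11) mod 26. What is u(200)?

Computing terms: u(0) = 13,  u(1) = 24,  u(2) = 15,  u(3) = 20,  u(4) = 23,  u(5) = 4,  u(6) = 3,  u(7) = 18,  u(8) = 1,  u(9) = 22,  u(10) = 19,  u(11) = 12,  u(12) = 13.
Since u(12) = u(0) = 13, the sequence is periodic with period 12.
(200 - 0) mod 12 = 8, so u(200) = u(8) = 1.

1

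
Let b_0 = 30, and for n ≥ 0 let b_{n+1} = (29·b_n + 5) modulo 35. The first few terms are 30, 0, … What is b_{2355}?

Computing terms: b_0 = 30; b_1 = 0; b_2 = 5; b_3 = 10; b_4 = 15; b_5 = 20; b_6 = 25; b_7 = 30.
Since b_7 = b_0 = 30, the sequence is periodic with period 7.
So b_{2355} = b_{0 + ((2355-0) mod 7)} = b_3 = 10.

10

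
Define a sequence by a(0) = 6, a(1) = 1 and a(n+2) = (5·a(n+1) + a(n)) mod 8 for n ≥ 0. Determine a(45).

Listing terms: a(0) = 6, a(1) = 1, a(2) = 3, a(3) = 0, a(4) = 3, a(5) = 7, a(6) = 6, a(7) = 5, a(8) = 7, a(9) = 0, a(10) = 7, a(11) = 3, a(12) = 6, a(13) = 1.
Since (a(12), a(13)) = (a(0), a(1)) = (6, 1) (two consecutive terms determine the rest), the sequence is periodic with period 12.
(45 - 0) mod 12 = 9, so a(45) = a(9) = 0.

0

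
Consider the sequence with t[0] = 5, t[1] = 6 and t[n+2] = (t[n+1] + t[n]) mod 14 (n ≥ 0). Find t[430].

4

t[0] = 5; t[1] = 6; t[2] = 11; t[3] = 3; t[4] = 0; t[5] = 3; t[6] = 3; t[7] = 6; t[8] = 9; t[9] = 1; t[10] = 10; t[11] = 11; t[12] = 7; t[13] = 4; t[14] = 11; t[15] = 1; t[16] = 12; t[17] = 13; t[18] = 11; t[19] = 10; t[20] = 7; t[21] = 3; t[22] = 10; t[23] = 13; t[24] = 9; t[25] = 8; t[26] = 3; t[27] = 11; t[28] = 0; t[29] = 11; t[30] = 11; t[31] = 8; t[32] = 5; t[33] = 13; t[34] = 4; t[35] = 3; t[36] = 7; t[37] = 10; t[38] = 3; t[39] = 13; t[40] = 2; t[41] = 1; t[42] = 3; t[43] = 4; t[44] = 7; t[45] = 11; t[46] = 4; t[47] = 1; t[48] = 5; t[49] = 6.
Since (t[48], t[49]) = (t[0], t[1]) = (5, 6) (two consecutive terms determine the rest), the sequence is periodic with period 48.
So t[430] = t[0 + ((430-0) mod 48)] = t[46] = 4.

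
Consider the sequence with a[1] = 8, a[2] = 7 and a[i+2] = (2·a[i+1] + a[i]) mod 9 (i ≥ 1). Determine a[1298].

7

Computing terms: a[1] = 8, a[2] = 7, a[3] = 4, a[4] = 6, a[5] = 7, a[6] = 2, a[7] = 2, a[8] = 6, a[9] = 5, a[10] = 7, a[11] = 1, a[12] = 0, a[13] = 1, a[14] = 2, a[15] = 5, a[16] = 3, a[17] = 2, a[18] = 7, a[19] = 7, a[20] = 3, a[21] = 4, a[22] = 2, a[23] = 8, a[24] = 0, a[25] = 8, a[26] = 7.
The sequence repeats with period 24.
(1298 - 1) mod 24 = 1, so a[1298] = a[2] = 7.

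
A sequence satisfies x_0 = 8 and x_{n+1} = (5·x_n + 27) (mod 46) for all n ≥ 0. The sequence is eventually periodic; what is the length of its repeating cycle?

We have x_0 = 8; x_1 = 21; x_2 = 40; x_3 = 43; x_4 = 12; x_5 = 41; x_6 = 2; x_7 = 37; x_8 = 28; x_9 = 29; x_{10} = 34; x_{11} = 13; x_{12} = 0; x_{13} = 27; x_{14} = 24; x_{15} = 9; x_{16} = 26; x_{17} = 19; x_{18} = 30; x_{19} = 39; x_{20} = 38; x_{21} = 33; x_{22} = 8.
Since x_{22} = x_0 = 8, the sequence is periodic with period 22.

22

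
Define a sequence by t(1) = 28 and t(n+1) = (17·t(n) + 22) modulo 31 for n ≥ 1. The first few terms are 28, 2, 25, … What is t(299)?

19

t(1) = 28,  t(2) = 2,  t(3) = 25,  t(4) = 13,  t(5) = 26,  t(6) = 30,  t(7) = 5,  t(8) = 14,  t(9) = 12,  t(10) = 9,  t(11) = 20,  t(12) = 21,  t(13) = 7,  t(14) = 17,  t(15) = 1,  t(16) = 8,  t(17) = 3,  t(18) = 11,  t(19) = 23,  t(20) = 10,  t(21) = 6,  t(22) = 0,  t(23) = 22,  t(24) = 24,  t(25) = 27,  t(26) = 16,  t(27) = 15,  t(28) = 29,  t(29) = 19,  t(30) = 4,  t(31) = 28.
Since t(31) = t(1) = 28, the sequence is periodic with period 30.
So t(299) = t(1 + ((299-1) mod 30)) = t(29) = 19.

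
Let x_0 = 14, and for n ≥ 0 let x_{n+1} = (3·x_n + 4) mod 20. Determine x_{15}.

x_0 = 14,  x_1 = 6,  x_2 = 2,  x_3 = 10,  x_4 = 14.
Since x_4 = x_0 = 14, the sequence is periodic with period 4.
(15 - 0) mod 4 = 3, so x_{15} = x_3 = 10.

10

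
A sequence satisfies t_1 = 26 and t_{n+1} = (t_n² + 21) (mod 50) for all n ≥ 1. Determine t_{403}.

We have t_1 = 26,  t_2 = 47,  t_3 = 30,  t_4 = 21,  t_5 = 12,  t_6 = 15,  t_7 = 46,  t_8 = 37,  t_9 = 40,  t_{10} = 21.
Since t_{10} = t_4 = 21, the sequence is eventually periodic: after a pre-period of length 3 it cycles with period 6.
For n ≥ 4, t_n depends only on (n - 4) mod 6. (403 - 4) mod 6 = 3, so t_{403} = t_7 = 46.

46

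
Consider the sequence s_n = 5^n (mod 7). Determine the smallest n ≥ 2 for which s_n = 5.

Computing terms: s_1 = 5,  s_2 = 4,  s_3 = 6,  s_4 = 2,  s_5 = 3,  s_6 = 1,  s_7 = 5.
Since s_7 = s_1 = 5, the sequence is periodic with period 6.
The value 5 next appears (with n ≥ 2) at s_7.

7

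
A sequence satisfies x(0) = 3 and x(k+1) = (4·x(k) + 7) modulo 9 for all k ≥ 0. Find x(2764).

1

Computing terms: x(0) = 3; x(1) = 1; x(2) = 2; x(3) = 6; x(4) = 4; x(5) = 5; x(6) = 0; x(7) = 7; x(8) = 8; x(9) = 3.
Since x(9) = x(0) = 3, the sequence is periodic with period 9.
(2764 - 0) mod 9 = 1, so x(2764) = x(1) = 1.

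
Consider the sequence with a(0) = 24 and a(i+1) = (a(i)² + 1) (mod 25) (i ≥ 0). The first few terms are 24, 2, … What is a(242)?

Computing terms: a(0) = 24; a(1) = 2; a(2) = 5; a(3) = 1; a(4) = 2.
Since a(4) = a(1) = 2, the sequence is eventually periodic: after a pre-period of length 1 it cycles with period 3.
For i ≥ 1, a(i) depends only on (i - 1) mod 3. (242 - 1) mod 3 = 1, so a(242) = a(2) = 5.

5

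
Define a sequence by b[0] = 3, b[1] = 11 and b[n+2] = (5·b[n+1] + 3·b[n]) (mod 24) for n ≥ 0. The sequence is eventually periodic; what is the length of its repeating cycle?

We have b[0] = 3; b[1] = 11; b[2] = 16; b[3] = 17; b[4] = 13; b[5] = 20; b[6] = 19; b[7] = 11; b[8] = 16.
Since (b[7], b[8]) = (b[1], b[2]) = (11, 16) (two consecutive terms determine the rest), the sequence is eventually periodic: after a pre-period of length 1 it cycles with period 6.

6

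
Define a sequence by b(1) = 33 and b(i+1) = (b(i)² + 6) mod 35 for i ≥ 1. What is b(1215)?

Computing terms: b(1) = 33,  b(2) = 10,  b(3) = 1,  b(4) = 7,  b(5) = 20,  b(6) = 21,  b(7) = 27,  b(8) = 0,  b(9) = 6,  b(10) = 7.
Since b(10) = b(4) = 7, the sequence is eventually periodic: after a pre-period of length 3 it cycles with period 6.
For i ≥ 4, b(i) depends only on (i - 4) mod 6. (1215 - 4) mod 6 = 5, so b(1215) = b(9) = 6.

6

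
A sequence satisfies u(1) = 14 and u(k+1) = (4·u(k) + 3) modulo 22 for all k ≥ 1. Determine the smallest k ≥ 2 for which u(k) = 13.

Listing terms: u(1) = 14; u(2) = 15; u(3) = 19; u(4) = 13; u(5) = 11; u(6) = 3; u(7) = 15.
Since u(7) = u(2) = 15, the sequence is eventually periodic: after a pre-period of length 1 it cycles with period 5.
The value 13 first appears (with k ≥ 2) at u(4).

4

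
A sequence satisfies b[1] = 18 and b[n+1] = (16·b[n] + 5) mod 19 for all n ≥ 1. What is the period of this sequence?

9

b[1] = 18, b[2] = 8, b[3] = 0, b[4] = 5, b[5] = 9, b[6] = 16, b[7] = 14, b[8] = 1, b[9] = 2, b[10] = 18.
The sequence repeats with period 9.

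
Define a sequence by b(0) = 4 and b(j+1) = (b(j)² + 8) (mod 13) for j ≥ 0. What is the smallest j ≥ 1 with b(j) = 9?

3

Computing terms: b(0) = 4, b(1) = 11, b(2) = 12, b(3) = 9, b(4) = 11.
Since b(4) = b(1) = 11, the sequence is eventually periodic: after a pre-period of length 1 it cycles with period 3.
The value 9 first appears (with j ≥ 1) at b(3).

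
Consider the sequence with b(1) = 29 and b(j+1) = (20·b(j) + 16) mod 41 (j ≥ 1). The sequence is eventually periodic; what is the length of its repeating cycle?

Listing terms: b(1) = 29, b(2) = 22, b(3) = 5, b(4) = 34, b(5) = 40, b(6) = 37, b(7) = 18, b(8) = 7, b(9) = 33, b(10) = 20, b(11) = 6, b(12) = 13, b(13) = 30, b(14) = 1, b(15) = 36, b(16) = 39, b(17) = 17, b(18) = 28, b(19) = 2, b(20) = 15, b(21) = 29.
The sequence repeats with period 20.

20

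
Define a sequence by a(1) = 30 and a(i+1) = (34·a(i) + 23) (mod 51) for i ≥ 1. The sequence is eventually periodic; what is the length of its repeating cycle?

3

Listing terms: a(1) = 30,  a(2) = 23,  a(3) = 40,  a(4) = 6,  a(5) = 23.
Since a(5) = a(2) = 23, the sequence is eventually periodic: after a pre-period of length 1 it cycles with period 3.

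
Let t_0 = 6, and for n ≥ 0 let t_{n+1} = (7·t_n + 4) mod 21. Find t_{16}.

4

We have t_0 = 6, t_1 = 4, t_2 = 11, t_3 = 18, t_4 = 4.
Since t_4 = t_1 = 4, the sequence is eventually periodic: after a pre-period of length 1 it cycles with period 3.
For n ≥ 1, t_n depends only on (n - 1) mod 3. (16 - 1) mod 3 = 0, so t_{16} = t_1 = 4.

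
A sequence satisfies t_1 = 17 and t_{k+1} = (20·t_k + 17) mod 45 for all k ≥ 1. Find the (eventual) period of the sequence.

6

t_1 = 17,  t_2 = 42,  t_3 = 2,  t_4 = 12,  t_5 = 32,  t_6 = 27,  t_7 = 17.
Since t_7 = t_1 = 17, the sequence is periodic with period 6.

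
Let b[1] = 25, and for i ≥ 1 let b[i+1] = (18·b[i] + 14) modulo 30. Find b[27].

Listing terms: b[1] = 25, b[2] = 14, b[3] = 26, b[4] = 2, b[5] = 20, b[6] = 14.
Since b[6] = b[2] = 14, the sequence is eventually periodic: after a pre-period of length 1 it cycles with period 4.
For i ≥ 2, b[i] depends only on (i - 2) mod 4. (27 - 2) mod 4 = 1, so b[27] = b[3] = 26.

26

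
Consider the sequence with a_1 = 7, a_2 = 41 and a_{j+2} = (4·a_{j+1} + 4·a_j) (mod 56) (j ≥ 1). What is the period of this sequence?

We have a_1 = 7,  a_2 = 41,  a_3 = 24,  a_4 = 36,  a_5 = 16,  a_6 = 40,  a_7 = 0,  a_8 = 48,  a_9 = 24,  a_{10} = 8,  a_{11} = 16,  a_{12} = 40.
Since (a_{11}, a_{12}) = (a_5, a_6) = (16, 40) (two consecutive terms determine the rest), the sequence is eventually periodic: after a pre-period of length 4 it cycles with period 6.

6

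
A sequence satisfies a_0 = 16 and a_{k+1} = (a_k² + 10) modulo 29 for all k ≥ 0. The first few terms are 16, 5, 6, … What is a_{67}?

Listing terms: a_0 = 16,  a_1 = 5,  a_2 = 6,  a_3 = 17,  a_4 = 9,  a_5 = 4,  a_6 = 26,  a_7 = 19,  a_8 = 23,  a_9 = 17.
Since a_9 = a_3 = 17, the sequence is eventually periodic: after a pre-period of length 3 it cycles with period 6.
For k ≥ 3, a_k depends only on (k - 3) mod 6. (67 - 3) mod 6 = 4, so a_{67} = a_7 = 19.

19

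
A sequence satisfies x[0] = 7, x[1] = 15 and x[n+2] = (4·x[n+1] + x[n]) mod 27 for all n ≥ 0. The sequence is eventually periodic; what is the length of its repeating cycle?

We have x[0] = 7,  x[1] = 15,  x[2] = 13,  x[3] = 13,  x[4] = 11,  x[5] = 3,  x[6] = 23,  x[7] = 14,  x[8] = 25,  x[9] = 6,  x[10] = 22,  x[11] = 13,  x[12] = 20,  x[13] = 12,  x[14] = 14,  x[15] = 14,  x[16] = 16,  x[17] = 24,  x[18] = 4,  x[19] = 13,  x[20] = 2,  x[21] = 21,  x[22] = 5,  x[23] = 14,  x[24] = 7,  x[25] = 15.
Since (x[24], x[25]) = (x[0], x[1]) = (7, 15) (two consecutive terms determine the rest), the sequence is periodic with period 24.

24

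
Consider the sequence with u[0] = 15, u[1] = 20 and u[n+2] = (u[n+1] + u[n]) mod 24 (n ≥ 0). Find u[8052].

Listing terms: u[0] = 15, u[1] = 20, u[2] = 11, u[3] = 7, u[4] = 18, u[5] = 1, u[6] = 19, u[7] = 20, u[8] = 15, u[9] = 11, u[10] = 2, u[11] = 13, u[12] = 15, u[13] = 4, u[14] = 19, u[15] = 23, u[16] = 18, u[17] = 17, u[18] = 11, u[19] = 4, u[20] = 15, u[21] = 19, u[22] = 10, u[23] = 5, u[24] = 15, u[25] = 20.
The sequence repeats with period 24.
So u[8052] = u[0 + ((8052-0) mod 24)] = u[12] = 15.

15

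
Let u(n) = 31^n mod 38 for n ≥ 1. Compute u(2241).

37

We have u(1) = 31; u(2) = 11; u(3) = 37; u(4) = 7; u(5) = 27; u(6) = 1; u(7) = 31.
The sequence repeats with period 6.
So u(2241) = u(1 + ((2241-1) mod 6)) = u(3) = 37.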